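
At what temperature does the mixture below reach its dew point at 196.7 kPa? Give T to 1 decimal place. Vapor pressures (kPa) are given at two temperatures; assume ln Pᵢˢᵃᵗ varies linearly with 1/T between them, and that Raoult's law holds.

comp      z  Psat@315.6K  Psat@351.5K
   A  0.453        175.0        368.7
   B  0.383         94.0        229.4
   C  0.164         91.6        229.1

Dew-point temperature: Σzᵢ·P/Pᵢˢᵃᵗ(T) = 1. Interpolate ln Pᵢˢᵃᵗ = aᵢ + bᵢ/T.
  T = 315.6 K: ΣzᵢP/Pᵢˢᵃᵗ = 1.6628
  T = 351.5 K: ΣzᵢP/Pᵢˢᵃᵗ = 0.7109
  T = 333.6 K: ΣzᵢP/Pᵢˢᵃᵗ = 1.0607
  T = 342.6 K: ΣzᵢP/Pᵢˢᵃᵗ = 0.8627
  T = 338.1 K: ΣzᵢP/Pᵢˢᵃᵗ = 0.9553
  T = 335.9 K: ΣzᵢP/Pᵢˢᵃᵗ = 1.0051
Interpolating between 335.9 K and 338.1 K gives T ≈ 336.1 K.

T = 336.1 K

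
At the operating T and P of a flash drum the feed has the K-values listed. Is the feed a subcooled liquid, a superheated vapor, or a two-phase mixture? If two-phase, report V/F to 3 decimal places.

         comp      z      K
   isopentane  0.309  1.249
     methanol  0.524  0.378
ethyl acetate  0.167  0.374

ΣzᵢKᵢ = 0.646; Σzᵢ/Kᵢ = 2.080.
Since ΣzᵢKᵢ < 1 the mixture is below its bubble point — single liquid phase.

subcooled liquid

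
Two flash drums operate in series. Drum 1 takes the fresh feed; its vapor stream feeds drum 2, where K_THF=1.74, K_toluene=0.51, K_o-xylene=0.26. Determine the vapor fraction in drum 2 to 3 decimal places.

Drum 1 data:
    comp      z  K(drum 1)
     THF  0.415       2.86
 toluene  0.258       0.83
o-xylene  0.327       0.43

V/F (drum 2) = 0.239

Drum 1:
Material balance + equilibrium reduce to Σ zᵢ(Kᵢ−1)/(1+ψ₁(Kᵢ−1)) = 0.
g(0) = ΣzᵢKᵢ − 1 = 0.542 and g(1) = 1 − Σzᵢ/Kᵢ = -0.216, so a root lies in (0, 1).
Newton–Raphson from ψ₁ = 0.5:
  ψ₁ = 0.500: g = 0.0913, g' = -0.602 → ψ₁ = 0.652
  ψ₁ = 0.652: g = 0.0031, g' = -0.572 → ψ₁ = 0.657
Converged at ψ₁ = 0.657.
Drum-1 compositions:
  THF: x = 0.187, y = 0.534
  toluene: x = 0.290, y = 0.241
  o-xylene: x = 0.523, y = 0.225
Drum-2 feed = drum-1 vapor: z₂ = (0.5341, 0.2411, 0.2248).
Drum 2:
Material balance + equilibrium reduce to Σ zᵢ(Kᵢ−1)/(1+ψ₂(Kᵢ−1)) = 0.
Check two-phase: ΣzᵢKᵢ = 1.111 > 1 and Σzᵢ/Kᵢ = 1.644 > 1, so g(0) = 0.111 > 0 and g(1) = -0.644 < 0.
Iterate (Newton) starting at ψ₂ = 0.5:
  ψ₂ = 0.500: g = -0.1320, g' = -0.568 → ψ₂ = 0.267
  ψ₂ = 0.267: g = -0.0134, g' = -0.472 → ψ₂ = 0.239
Converged at ψ₂ = 0.239.
  THF: x = 0.454, y = 0.790
  toluene: x = 0.273, y = 0.139
  o-xylene: x = 0.273, y = 0.071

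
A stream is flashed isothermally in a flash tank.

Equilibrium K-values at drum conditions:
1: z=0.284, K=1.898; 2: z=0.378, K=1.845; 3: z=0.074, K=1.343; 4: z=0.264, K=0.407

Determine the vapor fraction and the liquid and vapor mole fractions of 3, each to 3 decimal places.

Iterate (Newton) starting at ψ = 0.5:
  ψ = 0.500: g = 0.1997, g' = -0.436 → ψ = 0.958
  ψ = 0.958: g = -0.0295, g' = -0.651 → ψ = 0.912
  ψ = 0.912: g = -0.0012, g' = -0.601 → ψ = 0.910
Converged at ψ = 0.910.
Compositions from xᵢ = zᵢ/(1+ψ(Kᵢ−1)), yᵢ = Kᵢxᵢ:
  1: x = 0.156, y = 0.297
  2: x = 0.214, y = 0.394
  3: x = 0.056, y = 0.076
  4: x = 0.574, y = 0.233

ψ = 0.910, x_3 = 0.056, y_3 = 0.076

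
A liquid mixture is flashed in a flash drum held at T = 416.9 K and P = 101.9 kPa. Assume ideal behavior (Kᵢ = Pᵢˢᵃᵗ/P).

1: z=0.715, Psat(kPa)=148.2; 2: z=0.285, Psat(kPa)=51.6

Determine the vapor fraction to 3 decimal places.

Raoult's law: Kᵢ = Pᵢˢᵃᵗ/P = Pᵢˢᵃᵗ/101.9.
  K_1 = 148.2/101.9 = 1.45437, K_2 = 51.6/101.9 = 0.50638
Rachford–Rice: g(ψ) = Σ zᵢ(Kᵢ−1)/(1+ψ(Kᵢ−1)) = 0.
Feasibility: ΣzᵢKᵢ = 1.184, Σzᵢ/Kᵢ = 1.054 — both > 1, two phases present.
Binary case is linear: z₁(K₁−1)(1+ψ(K₂−1)) + z₂(K₂−1)(1+ψ(K₁−1)) = 0
⇒ ψ = [z₁(K₁−1)+z₂(K₂−1)] / [−(K₁−1)(K₂−1)] = 0.1842/0.2243 = 0.821

ψ = 0.821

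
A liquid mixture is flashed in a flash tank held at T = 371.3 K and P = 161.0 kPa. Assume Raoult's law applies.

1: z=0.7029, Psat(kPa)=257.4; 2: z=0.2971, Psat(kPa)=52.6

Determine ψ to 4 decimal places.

Raoult's law: Kᵢ = Pᵢˢᵃᵗ/P = Pᵢˢᵃᵗ/161.0.
  K_1 = 257.4/161.0 = 1.598758, K_2 = 52.6/161.0 = 0.326708
Rachford–Rice: g(ψ) = Σ zᵢ(Kᵢ−1)/(1+ψ(Kᵢ−1)) = 0.
g(0) = ΣzᵢKᵢ − 1 = 0.2208 and g(1) = 1 − Σzᵢ/Kᵢ = -0.3490, so a root lies in (0, 1).
Newton–Raphson from ψ = 0.49:
  ψ = 0.4900: g = 0.02688, g' = -0.4506 → ψ = 0.5496
  ψ = 0.5496: g = -0.00090, g' = -0.4821 → ψ = 0.5478
Converged at ψ = 0.5478.

ψ = 0.5478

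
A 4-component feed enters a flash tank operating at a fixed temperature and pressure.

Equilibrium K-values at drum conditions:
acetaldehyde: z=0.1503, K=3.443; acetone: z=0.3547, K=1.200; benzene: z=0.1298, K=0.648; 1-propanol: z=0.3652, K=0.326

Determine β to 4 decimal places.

β = 0.1721

Material balance + equilibrium reduce to Σ zᵢ(Kᵢ−1)/(1+β(Kᵢ−1)) = 0.
Feasibility: ΣzᵢKᵢ = 1.1463, Σzᵢ/Kᵢ = 1.6598 — both > 1, two phases present.
Newton iteration, β⁰ = 0.36:
  β = 0.3600: g = -0.11578, g' = -0.5766 → β = 0.1592
  β = 0.1592: g = 0.00898, g' = -0.7046 → β = 0.1719
  β = 0.1719: g = 0.00010, g' = -0.6885 → β = 0.1721
Converged at β = 0.1721.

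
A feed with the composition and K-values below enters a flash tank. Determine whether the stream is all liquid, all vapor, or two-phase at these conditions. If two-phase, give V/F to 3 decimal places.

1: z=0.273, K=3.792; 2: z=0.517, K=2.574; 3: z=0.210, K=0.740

ΣzᵢKᵢ = 2.521; Σzᵢ/Kᵢ = 0.557.
Since Σzᵢ/Kᵢ < 1 the mixture is above its dew point — single vapor phase.

all vapor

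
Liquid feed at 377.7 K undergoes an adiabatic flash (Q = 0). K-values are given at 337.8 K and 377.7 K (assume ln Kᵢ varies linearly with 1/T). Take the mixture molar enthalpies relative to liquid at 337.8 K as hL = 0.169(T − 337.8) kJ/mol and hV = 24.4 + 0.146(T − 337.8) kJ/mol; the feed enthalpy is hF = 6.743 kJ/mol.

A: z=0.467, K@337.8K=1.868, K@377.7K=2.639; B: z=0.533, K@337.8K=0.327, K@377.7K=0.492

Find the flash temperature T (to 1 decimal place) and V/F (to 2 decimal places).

Adiabatic flash: solve Rachford–Rice at each trial T, then check hF = ψ·hV(T) + (1−ψ)·hL(T).
  T = 337.8 K: K = (1.868, 0.327), RR gives ψ = 0.080, H_out = 1.948 kJ/mol
  T = 377.7 K: K = (2.639, 0.492), RR gives ψ = 0.594, H_out = 20.694 kJ/mol
  T = 357.8 K: K = (2.243, 0.406), RR gives ψ = 0.357, H_out = 11.931 kJ/mol
  T = 347.8 K: K = (2.052, 0.365), RR gives ψ = 0.229, H_out = 7.235 kJ/mol
  T = 342.8 K: K = (1.959, 0.346), RR gives ψ = 0.158, H_out = 4.692 kJ/mol
  T = 345.3 K: K = (2.006, 0.356), RR gives ψ = 0.195, H_out = 5.985 kJ/mol
  T = 346.6 K: K = (2.030, 0.361), RR gives ψ = 0.213, H_out = 6.640 kJ/mol
Linear interpolation between T = 346.6 (H_out = 6.640) and T = 347.8 (H_out = 7.235) on hF = 6.743 gives T ≈ 346.8 K, at which ψ = 0.22.

T = 346.8 K, V/F = 0.22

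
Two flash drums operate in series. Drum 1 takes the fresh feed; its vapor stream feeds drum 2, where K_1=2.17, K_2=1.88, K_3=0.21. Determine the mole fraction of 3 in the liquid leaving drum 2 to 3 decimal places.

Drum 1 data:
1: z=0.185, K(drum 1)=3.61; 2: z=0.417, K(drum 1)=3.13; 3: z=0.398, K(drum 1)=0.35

x_3 (drum 2) = 0.549

Drum 1:
Rachford–Rice: g(ψ₁) = Σ zᵢ(Kᵢ−1)/(1+ψ₁(Kᵢ−1)) = 0.
Check two-phase: ΣzᵢKᵢ = 2.112 > 1 and Σzᵢ/Kᵢ = 1.322 > 1, so g(0) = 1.112 > 0 and g(1) = -0.322 < 0.
Iterate (Newton) starting at ψ₁ = 0.61:
  ψ₁ = 0.610: g = 0.1439, g' = -1.007 → ψ₁ = 0.753
  ψ₁ = 0.753: g = -0.0027, g' = -1.067 → ψ₁ = 0.750
Converged at ψ₁ = 0.750.
Drum-1 compositions:
  1: x = 0.063, y = 0.226
  2: x = 0.160, y = 0.502
  3: x = 0.777, y = 0.272
Drum-2 feed = drum-1 vapor: z₂ = (0.2257, 0.5023, 0.2719).
Drum 2:
Material balance + equilibrium reduce to Σ zᵢ(Kᵢ−1)/(1+ψ₂(Kᵢ−1)) = 0.
Check two-phase: ΣzᵢKᵢ = 1.491 > 1 and Σzᵢ/Kᵢ = 1.666 > 1, so g(0) = 0.491 > 0 and g(1) = -0.666 < 0.
Newton–Raphson from ψ₂ = 0.5:
  ψ₂ = 0.500: g = 0.1185, g' = -0.774 → ψ₂ = 0.653
  ψ₂ = 0.653: g = -0.0134, g' = -0.980 → ψ₂ = 0.639
Converged at ψ₂ = 0.639.
  1: x = 0.129, y = 0.280
  2: x = 0.321, y = 0.604
  3: x = 0.549, y = 0.115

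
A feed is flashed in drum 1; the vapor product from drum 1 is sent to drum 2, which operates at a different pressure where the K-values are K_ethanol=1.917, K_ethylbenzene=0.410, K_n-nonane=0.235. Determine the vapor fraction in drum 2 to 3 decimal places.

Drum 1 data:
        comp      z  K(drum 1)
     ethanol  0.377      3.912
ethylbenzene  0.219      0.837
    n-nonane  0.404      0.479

Drum 1:
Let ψ₁ = V/F and solve Σ zᵢ(Kᵢ−1)/(1+ψ₁(Kᵢ−1)) = 0.
Check two-phase: ΣzᵢKᵢ = 1.852 > 1 and Σzᵢ/Kᵢ = 1.201 > 1, so g(0) = 0.852 > 0 and g(1) = -0.201 < 0.
Iterate (Newton) starting at ψ₁ = 0.5:
  ψ₁ = 0.500: g = 0.1235, g' = -0.737 → ψ₁ = 0.667
  ψ₁ = 0.667: g = 0.0102, g' = -0.634 → ψ₁ = 0.684
Converged at ψ₁ = 0.684.
Drum-1 compositions:
  ethanol: x = 0.126, y = 0.493
  ethylbenzene: x = 0.246, y = 0.206
  n-nonane: x = 0.627, y = 0.301
Drum-2 feed = drum-1 vapor: z₂ = (0.4931, 0.2063, 0.3006).
Drum 2:
Let ψ₂ = V/F and solve Σ zᵢ(Kᵢ−1)/(1+ψ₂(Kᵢ−1)) = 0.
Check two-phase: ΣzᵢKᵢ = 1.101 > 1 and Σzᵢ/Kᵢ = 2.039 > 1, so g(0) = 0.101 > 0 and g(1) = -1.039 < 0.
Newton–Raphson from ψ₂ = 0.5:
  ψ₂ = 0.500: g = -0.2349, g' = -0.801 → ψ₂ = 0.207
  ψ₂ = 0.207: g = -0.0315, g' = -0.634 → ψ₂ = 0.157
Converged at ψ₂ = 0.157.
  ethanol: x = 0.431, y = 0.827
  ethylbenzene: x = 0.227, y = 0.093
  n-nonane: x = 0.342, y = 0.080

V/F (drum 2) = 0.157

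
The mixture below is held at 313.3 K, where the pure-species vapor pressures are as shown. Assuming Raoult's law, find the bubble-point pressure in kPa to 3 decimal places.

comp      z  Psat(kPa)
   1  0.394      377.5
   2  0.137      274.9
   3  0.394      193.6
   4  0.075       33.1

Pbub = 265.157 kPa

At the bubble point ψ → 0, so ΣzᵢKᵢ = 1 with Kᵢ = Pᵢˢᵃᵗ/P ⇒ P = ΣzᵢPᵢˢᵃᵗ.
P = 0.394·377.5 + 0.137·274.9 + 0.394·193.6 + 0.075·33.1 = 265.157 kPa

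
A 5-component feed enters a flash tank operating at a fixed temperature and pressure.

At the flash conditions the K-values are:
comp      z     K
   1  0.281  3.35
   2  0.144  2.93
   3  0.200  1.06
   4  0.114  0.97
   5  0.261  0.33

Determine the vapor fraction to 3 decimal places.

ψ = 0.762

Let ψ = V/F and solve Σ zᵢ(Kᵢ−1)/(1+ψ(Kᵢ−1)) = 0.
g(0) = ΣzᵢKᵢ − 1 = 0.772 and g(1) = 1 − Σzᵢ/Kᵢ = -0.230, so a root lies in (0, 1).
Newton iteration, ψ⁰ = 0.3:
  ψ = 0.300: g = 0.3528, g' = -0.933 → ψ = 0.678
  ψ = 0.678: g = 0.0626, g' = -0.726 → ψ = 0.764
  ψ = 0.764: g = -0.0020, g' = -0.779 → ψ = 0.762
Converged at ψ = 0.762.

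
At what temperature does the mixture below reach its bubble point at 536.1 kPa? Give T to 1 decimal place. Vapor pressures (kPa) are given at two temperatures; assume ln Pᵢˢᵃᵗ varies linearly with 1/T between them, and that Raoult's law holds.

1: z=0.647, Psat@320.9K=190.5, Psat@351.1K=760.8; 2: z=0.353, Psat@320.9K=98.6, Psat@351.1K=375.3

T = 347.5 K

Bubble-point temperature: ΣzᵢPᵢˢᵃᵗ(T) = P. Interpolate ln Pᵢˢᵃᵗ = aᵢ + bᵢ/T.
  T = 320.9 K: ΣzᵢPᵢˢᵃᵗ = 158.06 kPa
  T = 351.1 K: ΣzᵢPᵢˢᵃᵗ = 624.72 kPa
  T = 336.0 K: ΣzᵢPᵢˢᵃᵗ = 324.07 kPa
  T = 343.6 K: ΣzᵢPᵢˢᵃᵗ = 454.19 kPa
  T = 347.4 K: ΣzᵢPᵢˢᵃᵗ = 534.72 kPa
  T = 349.2 K: ΣzᵢPᵢˢᵃᵗ = 576.99 kPa
Interpolating between 347.4 K and 349.2 K gives T ≈ 347.5 K.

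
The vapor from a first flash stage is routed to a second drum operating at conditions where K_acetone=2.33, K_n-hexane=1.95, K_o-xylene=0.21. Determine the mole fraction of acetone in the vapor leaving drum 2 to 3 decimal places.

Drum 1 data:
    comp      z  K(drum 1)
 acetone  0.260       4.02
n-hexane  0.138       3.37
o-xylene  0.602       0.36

y_acetone (drum 2) = 0.588

Drum 1:
Let ψ₁ = V/F and solve Σ zᵢ(Kᵢ−1)/(1+ψ₁(Kᵢ−1)) = 0.
Check two-phase: ΣzᵢKᵢ = 1.727 > 1 and Σzᵢ/Kᵢ = 1.778 > 1, so g(0) = 0.727 > 0 and g(1) = -0.778 < 0.
Iterate (Newton) starting at ψ₁ = 0.59:
  ψ₁ = 0.590: g = -0.2004, g' = -1.078 → ψ₁ = 0.404
  ψ₁ = 0.404: g = 0.0011, g' = -1.132 → ψ₁ = 0.405
Converged at ψ₁ = 0.405.
Drum-1 compositions:
  acetone: x = 0.117, y = 0.470
  n-hexane: x = 0.070, y = 0.237
  o-xylene: x = 0.813, y = 0.293
Drum-2 feed = drum-1 vapor: z₂ = (0.4702, 0.2373, 0.2925).
Drum 2:
Rachford–Rice: g(ψ₂) = Σ zᵢ(Kᵢ−1)/(1+ψ₂(Kᵢ−1)) = 0.
Feasibility: ΣzᵢKᵢ = 1.620, Σzᵢ/Kᵢ = 1.717 — both > 1, two phases present.
Iterate (Newton) starting at ψ₂ = 0.5:
  ψ₂ = 0.500: g = 0.1464, g' = -0.897 → ψ₂ = 0.663
  ψ₂ = 0.663: g = -0.0149, g' = -1.121 → ψ₂ = 0.650
Converged at ψ₂ = 0.650.
  acetone: x = 0.252, y = 0.588
  n-hexane: x = 0.147, y = 0.286
  o-xylene: x = 0.601, y = 0.126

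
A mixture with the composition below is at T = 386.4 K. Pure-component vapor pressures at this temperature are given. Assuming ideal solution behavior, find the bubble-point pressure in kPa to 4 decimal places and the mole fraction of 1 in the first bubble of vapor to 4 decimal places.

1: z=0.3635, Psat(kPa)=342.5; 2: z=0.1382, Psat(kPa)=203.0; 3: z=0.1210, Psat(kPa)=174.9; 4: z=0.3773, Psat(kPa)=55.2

At the bubble point ψ → 0, so ΣzᵢKᵢ = 1 with Kᵢ = Pᵢˢᵃᵗ/P ⇒ P = ΣzᵢPᵢˢᵃᵗ.
P = 0.3635·342.5 + 0.1382·203.0 + 0.1210·174.9 + 0.3773·55.2 = 194.5432 kPa
yᵢ = zᵢPᵢˢᵃᵗ/P ⇒ y_1 = 0.3635·342.5/194.5432 = 0.6400

Pbub = 194.5432 kPa, y_1 = 0.6400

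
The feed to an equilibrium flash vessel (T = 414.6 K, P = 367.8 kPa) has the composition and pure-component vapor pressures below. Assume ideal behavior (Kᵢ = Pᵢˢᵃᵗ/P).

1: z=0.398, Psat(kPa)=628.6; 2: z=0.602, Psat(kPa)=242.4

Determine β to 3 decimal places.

Raoult's law: Kᵢ = Pᵢˢᵃᵗ/P = Pᵢˢᵃᵗ/367.8.
  K_1 = 628.6/367.8 = 1.70908, K_2 = 242.4/367.8 = 0.65905
Material balance + equilibrium reduce to Σ zᵢ(Kᵢ−1)/(1+β(Kᵢ−1)) = 0.
Check two-phase: ΣzᵢKᵢ = 1.077 > 1 and Σzᵢ/Kᵢ = 1.146 > 1, so g(0) = 0.077 > 0 and g(1) = -0.146 < 0.
Binary case is linear: z₁(K₁−1)(1+β(K₂−1)) + z₂(K₂−1)(1+β(K₁−1)) = 0
⇒ β = [z₁(K₁−1)+z₂(K₂−1)] / [−(K₁−1)(K₂−1)] = 0.0770/0.2418 = 0.318

β = 0.318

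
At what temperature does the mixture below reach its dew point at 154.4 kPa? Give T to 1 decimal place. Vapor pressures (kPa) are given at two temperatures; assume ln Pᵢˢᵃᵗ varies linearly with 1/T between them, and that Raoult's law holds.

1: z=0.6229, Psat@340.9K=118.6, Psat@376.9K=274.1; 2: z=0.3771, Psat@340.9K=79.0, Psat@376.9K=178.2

Dew-point temperature: Σzᵢ·P/Pᵢˢᵃᵗ(T) = 1. Interpolate ln Pᵢˢᵃᵗ = aᵢ + bᵢ/T.
  T = 340.9 K: ΣzᵢP/Pᵢˢᵃᵗ = 1.5479
  T = 376.9 K: ΣzᵢP/Pᵢˢᵃᵗ = 0.6776
  T = 358.9 K: ΣzᵢP/Pᵢˢᵃᵗ = 1.0031
  T = 367.9 K: ΣzᵢP/Pᵢˢᵃᵗ = 0.8205
  T = 363.4 K: ΣzᵢP/Pᵢˢᵃᵗ = 0.9061
  T = 361.1 K: ΣzᵢP/Pᵢˢᵃᵗ = 0.9542
Interpolating between 358.9 K and 361.1 K gives T ≈ 359.0 K.

T = 359.0 K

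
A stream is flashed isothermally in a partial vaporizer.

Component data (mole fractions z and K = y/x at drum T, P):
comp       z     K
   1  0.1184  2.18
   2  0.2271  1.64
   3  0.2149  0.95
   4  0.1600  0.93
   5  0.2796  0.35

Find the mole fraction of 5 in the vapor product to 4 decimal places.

Rachford–Rice: g(V/F) = Σ zᵢ(Kᵢ−1)/(1+V/F(Kᵢ−1)) = 0.
Check two-phase: ΣzᵢKᵢ = 1.0814 > 1 and Σzᵢ/Kᵢ = 1.3899 > 1, so g(0) = 0.0814 > 0 and g(1) = -0.3899 < 0.
Iterate (Newton) starting at V/F = 0.5:
  V/F = 0.5000: g = -0.09389, g' = -0.3793 → V/F = 0.2524
  V/F = 0.2524: g = -0.00692, g' = -0.3372 → V/F = 0.2319
Converged at V/F = 0.2319.
Compositions from xᵢ = zᵢ/(1+V/F(Kᵢ−1)), yᵢ = Kᵢxᵢ:
  1: x = 0.0930, y = 0.2027
  2: x = 0.1977, y = 0.3243
  3: x = 0.2174, y = 0.2066
  4: x = 0.1626, y = 0.1513
  5: x = 0.3292, y = 0.1152

y_5 = 0.1152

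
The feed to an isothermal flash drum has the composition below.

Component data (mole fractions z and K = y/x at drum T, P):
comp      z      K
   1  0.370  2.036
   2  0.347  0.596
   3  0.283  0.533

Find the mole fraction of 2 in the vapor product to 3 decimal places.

Let β = V/F and solve Σ zᵢ(Kᵢ−1)/(1+β(Kᵢ−1)) = 0.
Feasibility: ΣzᵢKᵢ = 1.111, Σzᵢ/Kᵢ = 1.295 — both > 1, two phases present.
Newton iteration, β⁰ = 0.5:
  β = 0.500: g = -0.0956, g' = -0.366 → β = 0.239
  β = 0.239: g = 0.0033, g' = -0.403 → β = 0.247
Converged at β = 0.247.
Compositions from xᵢ = zᵢ/(1+β(Kᵢ−1)), yᵢ = Kᵢxᵢ:
  1: x = 0.295, y = 0.600
  2: x = 0.386, y = 0.230
  3: x = 0.320, y = 0.171

y_2 = 0.230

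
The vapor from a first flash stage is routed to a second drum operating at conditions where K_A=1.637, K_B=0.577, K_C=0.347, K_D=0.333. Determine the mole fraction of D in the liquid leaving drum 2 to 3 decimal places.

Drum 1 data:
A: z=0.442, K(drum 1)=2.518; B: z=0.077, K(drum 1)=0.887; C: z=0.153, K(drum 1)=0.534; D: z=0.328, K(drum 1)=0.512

Drum 1:
Material balance + equilibrium reduce to Σ zᵢ(Kᵢ−1)/(1+ψ₁(Kᵢ−1)) = 0.
Feasibility: ΣzᵢKᵢ = 1.431, Σzᵢ/Kᵢ = 1.189 — both > 1, two phases present.
Newton iteration, ψ₁⁰ = 0.67:
  ψ₁ = 0.670: g = -0.0183, g' = -0.494 → ψ₁ = 0.633
Converged at ψ₁ = 0.633.
Drum-1 compositions:
  A: x = 0.225, y = 0.568
  B: x = 0.083, y = 0.074
  C: x = 0.217, y = 0.116
  D: x = 0.475, y = 0.243
Drum-2 feed = drum-1 vapor: z₂ = (0.5675, 0.0736, 0.1159, 0.2430).
Drum 2:
Material balance + equilibrium reduce to Σ zᵢ(Kᵢ−1)/(1+ψ₂(Kᵢ−1)) = 0.
Feasibility: ΣzᵢKᵢ = 1.093, Σzᵢ/Kᵢ = 1.538 — both > 1, two phases present.
Iterate (Newton) starting at ψ₂ = 0.39:
  ψ₂ = 0.390: g = -0.0683, g' = -0.453 → ψ₂ = 0.239
  ψ₂ = 0.239: g = -0.0035, g' = -0.412 → ψ₂ = 0.231
Converged at ψ₂ = 0.231.
  A: x = 0.495, y = 0.810
  B: x = 0.082, y = 0.047
  C: x = 0.136, y = 0.047
  D: x = 0.287, y = 0.096

x_D (drum 2) = 0.287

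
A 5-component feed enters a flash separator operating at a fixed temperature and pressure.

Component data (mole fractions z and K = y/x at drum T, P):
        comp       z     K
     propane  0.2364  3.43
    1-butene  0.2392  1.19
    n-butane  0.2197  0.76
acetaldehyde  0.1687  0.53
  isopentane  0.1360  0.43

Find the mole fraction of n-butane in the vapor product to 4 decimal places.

Let ψ = V/F and solve Σ zᵢ(Kᵢ−1)/(1+ψ(Kᵢ−1)) = 0.
Check two-phase: ΣzᵢKᵢ = 1.4104 > 1 and Σzᵢ/Kᵢ = 1.1936 > 1, so g(0) = 0.4104 > 0 and g(1) = -0.1936 < 0.
Newton–Raphson from ψ = 0.4:
  ψ = 0.4000: g = 0.07715, g' = -0.5126 → ψ = 0.5505
  ψ = 0.5505: g = 0.00618, g' = -0.4410 → ψ = 0.5645
  ψ = 0.5645: g = 0.00003, g' = -0.4372 → ψ = 0.5646
Converged at ψ = 0.5646.
Compositions from xᵢ = zᵢ/(1+ψ(Kᵢ−1)), yᵢ = Kᵢxᵢ:
  propane: x = 0.0997, y = 0.3418
  1-butene: x = 0.2160, y = 0.2571
  n-butane: x = 0.2541, y = 0.1931
  acetaldehyde: x = 0.2296, y = 0.1217
  isopentane: x = 0.2005, y = 0.0862

y_n-butane = 0.1931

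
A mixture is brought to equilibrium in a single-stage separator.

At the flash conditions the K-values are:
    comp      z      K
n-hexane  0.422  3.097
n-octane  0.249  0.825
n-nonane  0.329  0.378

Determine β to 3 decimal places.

Rachford–Rice: g(β) = Σ zᵢ(Kᵢ−1)/(1+β(Kᵢ−1)) = 0.
g(0) = ΣzᵢKᵢ − 1 = 0.637 and g(1) = 1 − Σzᵢ/Kᵢ = -0.308, so a root lies in (0, 1).
Newton–Raphson from β = 0.5:
  β = 0.500: g = 0.0872, g' = -0.720 → β = 0.621
  β = 0.621: g = 0.0019, g' = -0.698 → β = 0.624
Converged at β = 0.624.

β = 0.624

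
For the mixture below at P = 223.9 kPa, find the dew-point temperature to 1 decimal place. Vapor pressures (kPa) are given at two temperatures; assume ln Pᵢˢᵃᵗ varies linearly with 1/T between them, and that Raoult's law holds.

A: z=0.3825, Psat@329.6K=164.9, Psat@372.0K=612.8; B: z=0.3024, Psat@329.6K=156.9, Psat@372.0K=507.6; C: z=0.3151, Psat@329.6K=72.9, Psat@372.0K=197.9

T = 353.1 K

Dew-point temperature: Σzᵢ·P/Pᵢˢᵃᵗ(T) = 1. Interpolate ln Pᵢˢᵃᵗ = aᵢ + bᵢ/T.
  T = 329.6 K: ΣzᵢP/Pᵢˢᵃᵗ = 1.9187
  T = 372.0 K: ΣzᵢP/Pᵢˢᵃᵗ = 0.6296
  T = 350.8 K: ΣzᵢP/Pᵢˢᵃᵗ = 1.0604
  T = 361.4 K: ΣzᵢP/Pᵢˢᵃᵗ = 0.8105
  T = 356.1 K: ΣzᵢP/Pᵢˢᵃᵗ = 0.9251
  T = 353.5 K: ΣzᵢP/Pᵢˢᵃᵗ = 0.9886
Interpolating between 350.8 K and 353.5 K gives T ≈ 353.1 K.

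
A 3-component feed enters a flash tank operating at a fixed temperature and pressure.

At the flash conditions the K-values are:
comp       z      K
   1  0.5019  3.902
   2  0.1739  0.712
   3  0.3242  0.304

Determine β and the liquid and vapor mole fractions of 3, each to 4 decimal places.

β = 0.6792, x_3 = 0.6149, y_3 = 0.1869

Rachford–Rice: g(β) = Σ zᵢ(Kᵢ−1)/(1+β(Kᵢ−1)) = 0.
Feasibility: ΣzᵢKᵢ = 2.1808, Σzᵢ/Kᵢ = 1.4393 — both > 1, two phases present.
Iterate (Newton) starting at β = 0.33:
  β = 0.3300: g = 0.39574, g' = -1.3852 → β = 0.6157
  β = 0.6157: g = 0.06693, g' = -1.0465 → β = 0.6797
  β = 0.6797: g = -0.00046, g' = -1.0663 → β = 0.6792
Converged at β = 0.6792.
Compositions from xᵢ = zᵢ/(1+β(Kᵢ−1)), yᵢ = Kᵢxᵢ:
  1: x = 0.1689, y = 0.6591
  2: x = 0.2162, y = 0.1539
  3: x = 0.6149, y = 0.1869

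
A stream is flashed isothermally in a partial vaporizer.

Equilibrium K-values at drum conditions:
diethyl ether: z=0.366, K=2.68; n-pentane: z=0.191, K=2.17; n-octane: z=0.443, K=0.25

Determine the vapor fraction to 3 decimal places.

ψ = 0.445

Iterate (Newton) starting at ψ = 0.5:
  ψ = 0.500: g = -0.0564, g' = -1.047 → ψ = 0.446
  ψ = 0.446: g = -0.0010, g' = -1.013 → ψ = 0.445
Converged at ψ = 0.445.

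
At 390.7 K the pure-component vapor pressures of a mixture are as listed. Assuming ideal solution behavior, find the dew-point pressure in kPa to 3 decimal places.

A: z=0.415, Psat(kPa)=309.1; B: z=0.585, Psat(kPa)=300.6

Pdew = 304.070 kPa

At the dew point ψ → 1, so Σzᵢ/Kᵢ = 1 with Kᵢ = Pᵢˢᵃᵗ/P ⇒ 1/P = Σzᵢ/Pᵢˢᵃᵗ.
1/P = 0.415/309.1 + 0.585/300.6 = 0.003289 ⇒ P = 304.070 kPa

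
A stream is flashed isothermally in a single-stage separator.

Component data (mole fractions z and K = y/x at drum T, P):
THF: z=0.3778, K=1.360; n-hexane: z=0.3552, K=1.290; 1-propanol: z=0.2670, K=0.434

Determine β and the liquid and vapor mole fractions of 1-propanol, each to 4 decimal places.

Rachford–Rice: g(β) = Σ zᵢ(Kᵢ−1)/(1+β(Kᵢ−1)) = 0.
Check two-phase: ΣzᵢKᵢ = 1.0879 > 1 and Σzᵢ/Kᵢ = 1.1684 > 1, so g(0) = 0.0879 > 0 and g(1) = -0.1684 < 0.
Newton iteration, β⁰ = 0.35:
  β = 0.3500: g = 0.02585, g' = -0.1963 → β = 0.4817
  β = 0.4817: g = -0.00148, g' = -0.2202 → β = 0.4750
Converged at β = 0.4750.
Compositions from xᵢ = zᵢ/(1+β(Kᵢ−1)), yᵢ = Kᵢxᵢ:
  THF: x = 0.3226, y = 0.4388
  n-hexane: x = 0.3122, y = 0.4027
  1-propanol: x = 0.3652, y = 0.1585

β = 0.4750, x_1-propanol = 0.3652, y_1-propanol = 0.1585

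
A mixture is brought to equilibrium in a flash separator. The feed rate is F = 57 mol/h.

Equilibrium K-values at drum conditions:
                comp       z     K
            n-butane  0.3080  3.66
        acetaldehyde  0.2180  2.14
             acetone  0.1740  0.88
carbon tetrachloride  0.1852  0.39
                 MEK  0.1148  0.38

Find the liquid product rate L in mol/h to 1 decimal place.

Rachford–Rice: g(β) = Σ zᵢ(Kᵢ−1)/(1+β(Kᵢ−1)) = 0.
g(0) = ΣzᵢKᵢ − 1 = 0.8628 and g(1) = 1 − Σzᵢ/Kᵢ = -0.1607, so a root lies in (0, 1).
Newton iteration, β⁰ = 0.62:
  β = 0.6200: g = 0.13500, g' = -0.7054 → β = 0.8114
  β = 0.8114: g = -0.00153, g' = -0.7469 → β = 0.8093
Converged at β = 0.8093.
Then V = β·F = 0.8093·57 = 46.1 mol/h and L = F − V = 10.9 mol/h.

L = 10.9 mol/h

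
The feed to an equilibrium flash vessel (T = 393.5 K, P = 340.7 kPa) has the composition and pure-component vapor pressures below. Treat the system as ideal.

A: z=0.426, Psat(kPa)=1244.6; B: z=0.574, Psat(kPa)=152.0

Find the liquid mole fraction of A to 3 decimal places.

x_A = 0.173

Raoult's law: Kᵢ = Pᵢˢᵃᵗ/P = Pᵢˢᵃᵗ/340.7.
  K_A = 1244.6/340.7 = 3.65307, K_B = 152.0/340.7 = 0.44614
Rachford–Rice: g(β) = Σ zᵢ(Kᵢ−1)/(1+β(Kᵢ−1)) = 0.
Feasibility: ΣzᵢKᵢ = 1.812, Σzᵢ/Kᵢ = 1.403 — both > 1, two phases present.
Binary case is linear: z₁(K₁−1)(1+β(K₂−1)) + z₂(K₂−1)(1+β(K₁−1)) = 0
⇒ β = [z₁(K₁−1)+z₂(K₂−1)] / [−(K₁−1)(K₂−1)] = 0.8123/1.4694 = 0.553
Compositions from xᵢ = zᵢ/(1+β(Kᵢ−1)), yᵢ = Kᵢxᵢ:
  A: x = 0.173, y = 0.631
  B: x = 0.827, y = 0.369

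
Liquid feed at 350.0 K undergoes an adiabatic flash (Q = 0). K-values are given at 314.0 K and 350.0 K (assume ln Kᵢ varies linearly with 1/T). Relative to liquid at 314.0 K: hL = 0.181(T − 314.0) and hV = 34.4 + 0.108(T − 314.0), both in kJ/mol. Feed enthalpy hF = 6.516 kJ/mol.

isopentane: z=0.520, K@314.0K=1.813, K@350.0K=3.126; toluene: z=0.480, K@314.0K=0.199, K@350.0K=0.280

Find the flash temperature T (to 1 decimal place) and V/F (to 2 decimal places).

Adiabatic flash: solve Rachford–Rice at each trial T, then check hF = ψ·hV(T) + (1−ψ)·hL(T).
  T = 314.0 K: K = (1.813, 0.199), RR gives ψ = 0.059, H_out = 2.022 kJ/mol
  T = 350.0 K: K = (3.126, 0.280), RR gives ψ = 0.496, H_out = 22.289 kJ/mol
  T = 332.0 K: K = (2.416, 0.238), RR gives ψ = 0.344, H_out = 14.629 kJ/mol
  T = 323.0 K: K = (2.101, 0.218), RR gives ψ = 0.229, H_out = 9.368 kJ/mol
  T = 318.5 K: K = (1.954, 0.209), RR gives ψ = 0.154, H_out = 6.055 kJ/mol
  T = 320.8 K: K = (2.028, 0.214), RR gives ψ = 0.194, H_out = 7.822 kJ/mol
Linear interpolation between T = 318.5 (H_out = 6.055) and T = 320.8 (H_out = 7.822) on hF = 6.516 gives T ≈ 319.1 K, at which ψ = 0.16.

T = 319.1 K, V/F = 0.16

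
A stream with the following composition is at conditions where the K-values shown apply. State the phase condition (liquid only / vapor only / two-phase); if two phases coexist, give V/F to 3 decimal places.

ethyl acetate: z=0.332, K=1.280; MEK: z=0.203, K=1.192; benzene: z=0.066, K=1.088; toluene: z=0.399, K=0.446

liquid only

ΣzᵢKᵢ = 0.917; Σzᵢ/Kᵢ = 1.385.
Since ΣzᵢKᵢ < 1 the mixture is below its bubble point — single liquid phase.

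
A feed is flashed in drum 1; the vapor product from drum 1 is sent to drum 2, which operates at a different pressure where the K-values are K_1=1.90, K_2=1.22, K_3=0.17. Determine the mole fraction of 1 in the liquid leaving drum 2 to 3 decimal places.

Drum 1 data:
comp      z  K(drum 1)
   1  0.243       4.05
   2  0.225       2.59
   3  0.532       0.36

Drum 1:
Let ψ₁ = V/F and solve Σ zᵢ(Kᵢ−1)/(1+ψ₁(Kᵢ−1)) = 0.
Feasibility: ΣzᵢKᵢ = 1.758, Σzᵢ/Kᵢ = 1.625 — both > 1, two phases present.
Newton iteration, ψ₁⁰ = 0.64:
  ψ₁ = 0.640: g = -0.1483, g' = -1.024 → ψ₁ = 0.495
  ψ₁ = 0.495: g = -0.0031, g' = -1.004 → ψ₁ = 0.492
Converged at ψ₁ = 0.492.
Drum-1 compositions:
  1: x = 0.097, y = 0.393
  2: x = 0.126, y = 0.327
  3: x = 0.777, y = 0.280
Drum-2 feed = drum-1 vapor: z₂ = (0.3935, 0.3269, 0.2796).
Drum 2:
Material balance + equilibrium reduce to Σ zᵢ(Kᵢ−1)/(1+ψ₂(Kᵢ−1)) = 0.
Feasibility: ΣzᵢKᵢ = 1.194, Σzᵢ/Kᵢ = 2.120 — both > 1, two phases present.
Iterate (Newton) starting at ψ₂ = 0.39:
  ψ₂ = 0.390: g = -0.0147, g' = -0.609 → ψ₂ = 0.366
  ψ₂ = 0.366: g = -0.0002, g' = -0.591 → ψ₂ = 0.365
Converged at ψ₂ = 0.365.
  1: x = 0.296, y = 0.563
  2: x = 0.303, y = 0.369
  3: x = 0.401, y = 0.068

x_1 (drum 2) = 0.296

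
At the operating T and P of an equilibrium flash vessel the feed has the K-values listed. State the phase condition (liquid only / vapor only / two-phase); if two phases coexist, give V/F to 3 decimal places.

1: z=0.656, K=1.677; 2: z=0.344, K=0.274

two-phase, V/F = 0.395

ΣzᵢKᵢ = 1.194; Σzᵢ/Kᵢ = 1.647.
Both exceed 1, so a two-phase solution exists.
Let ψ = V/F and solve Σ zᵢ(Kᵢ−1)/(1+ψ(Kᵢ−1)) = 0.
Binary case is linear: z₁(K₁−1)(1+ψ(K₂−1)) + z₂(K₂−1)(1+ψ(K₁−1)) = 0
⇒ ψ = [z₁(K₁−1)+z₂(K₂−1)] / [−(K₁−1)(K₂−1)] = 0.1944/0.4915 = 0.395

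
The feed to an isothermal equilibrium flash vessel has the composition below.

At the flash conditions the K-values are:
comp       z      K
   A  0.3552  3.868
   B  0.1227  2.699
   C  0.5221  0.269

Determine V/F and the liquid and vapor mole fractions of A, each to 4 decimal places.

V/F = 0.4455, x_A = 0.1560, y_A = 0.6032

Material balance + equilibrium reduce to Σ zᵢ(Kᵢ−1)/(1+V/F(Kᵢ−1)) = 0.
g(0) = ΣzᵢKᵢ − 1 = 0.8455 and g(1) = 1 − Σzᵢ/Kᵢ = -1.0782, so a root lies in (0, 1).
Newton–Raphson from V/F = 0.43:
  V/F = 0.4300: g = 0.02000, g' = -1.2975 → V/F = 0.4454
  V/F = 0.4454: g = 0.00005, g' = -1.2915 → V/F = 0.4455
Converged at V/F = 0.4455.
Compositions from xᵢ = zᵢ/(1+V/F(Kᵢ−1)), yᵢ = Kᵢxᵢ:
  A: x = 0.1560, y = 0.6032
  B: x = 0.0698, y = 0.1885
  C: x = 0.7742, y = 0.2083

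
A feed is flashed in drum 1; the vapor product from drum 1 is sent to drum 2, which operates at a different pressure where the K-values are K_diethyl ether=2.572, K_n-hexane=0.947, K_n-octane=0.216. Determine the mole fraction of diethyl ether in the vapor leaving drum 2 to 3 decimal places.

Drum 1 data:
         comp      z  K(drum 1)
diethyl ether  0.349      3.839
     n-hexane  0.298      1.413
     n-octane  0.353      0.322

Drum 1:
Newton–Raphson from ψ₁ = 0.5:
  ψ₁ = 0.500: g = 0.1494, g' = -0.887 → ψ₁ = 0.669
Converged at ψ₁ = 0.669.
Drum-1 compositions:
  diethyl ether: x = 0.120, y = 0.462
  n-hexane: x = 0.233, y = 0.330
  n-octane: x = 0.646, y = 0.208
Drum-2 feed = drum-1 vapor: z₂ = (0.4620, 0.3299, 0.2081).
Drum 2:
Material balance + equilibrium reduce to Σ zᵢ(Kᵢ−1)/(1+ψ₂(Kᵢ−1)) = 0.
g(0) = ΣzᵢKᵢ − 1 = 0.546 and g(1) = 1 − Σzᵢ/Kᵢ = -0.491, so a root lies in (0, 1).
Iterate (Newton) starting at ψ₂ = 0.5:
  ψ₂ = 0.500: g = 0.1204, g' = -0.705 → ψ₂ = 0.671
  ψ₂ = 0.671: g = -0.0087, g' = -0.841 → ψ₂ = 0.660
Converged at ψ₂ = 0.660.
  diethyl ether: x = 0.227, y = 0.583
  n-hexane: x = 0.342, y = 0.324
  n-octane: x = 0.431, y = 0.093

y_diethyl ether (drum 2) = 0.583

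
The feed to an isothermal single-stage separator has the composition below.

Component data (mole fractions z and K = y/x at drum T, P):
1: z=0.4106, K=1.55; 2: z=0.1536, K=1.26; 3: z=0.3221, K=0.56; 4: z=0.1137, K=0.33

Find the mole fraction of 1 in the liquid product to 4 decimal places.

x_1 = 0.3713

Material balance + equilibrium reduce to Σ zᵢ(Kᵢ−1)/(1+β(Kᵢ−1)) = 0.
g(0) = ΣzᵢKᵢ − 1 = 0.0479 and g(1) = 1 − Σzᵢ/Kᵢ = -0.3065, so a root lies in (0, 1).
Newton–Raphson from β = 0.5:
  β = 0.5000: g = -0.08379, g' = -0.3024 → β = 0.2230
  β = 0.2230: g = -0.00779, g' = -0.2550 → β = 0.1924
  β = 0.1924: g = -0.00004, g' = -0.2527 → β = 0.1923
Converged at β = 0.1923.
Compositions from xᵢ = zᵢ/(1+β(Kᵢ−1)), yᵢ = Kᵢxᵢ:
  1: x = 0.3713, y = 0.5756
  2: x = 0.1463, y = 0.1843
  3: x = 0.3519, y = 0.1970
  4: x = 0.1305, y = 0.0431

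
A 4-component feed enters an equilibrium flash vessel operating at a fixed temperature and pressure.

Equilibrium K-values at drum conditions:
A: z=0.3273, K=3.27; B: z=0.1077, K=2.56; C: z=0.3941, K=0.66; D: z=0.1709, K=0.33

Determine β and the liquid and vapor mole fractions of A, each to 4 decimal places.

Rachford–Rice: g(β) = Σ zᵢ(Kᵢ−1)/(1+β(Kᵢ−1)) = 0.
Check two-phase: ΣzᵢKᵢ = 1.6625 > 1 and Σzᵢ/Kᵢ = 1.2572 > 1, so g(0) = 0.6625 > 0 and g(1) = -0.2572 < 0.
Newton iteration, β⁰ = 0.5:
  β = 0.5000: g = 0.10876, g' = -0.6923 → β = 0.6571
  β = 0.6571: g = 0.00405, g' = -0.6560 → β = 0.6633
Converged at β = 0.6633.
Compositions from xᵢ = zᵢ/(1+β(Kᵢ−1)), yᵢ = Kᵢxᵢ:
  A: x = 0.1306, y = 0.4271
  B: x = 0.0529, y = 0.1355
  C: x = 0.5089, y = 0.3358
  D: x = 0.3076, y = 0.1015

β = 0.6633, x_A = 0.1306, y_A = 0.4271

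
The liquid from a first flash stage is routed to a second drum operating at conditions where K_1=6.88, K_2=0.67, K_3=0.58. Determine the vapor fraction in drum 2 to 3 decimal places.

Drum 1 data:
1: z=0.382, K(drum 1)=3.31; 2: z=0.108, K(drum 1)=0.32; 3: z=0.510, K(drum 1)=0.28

Drum 1:
Iterate (Newton) starting at ψ₁ = 0.5:
  ψ₁ = 0.500: g = -0.2755, g' = -1.199 → ψ₁ = 0.270
  ψ₁ = 0.270: g = -0.0025, g' = -1.255 → ψ₁ = 0.268
Converged at ψ₁ = 0.268.
Drum-1 compositions:
  1: x = 0.236, y = 0.781
  2: x = 0.132, y = 0.042
  3: x = 0.632, y = 0.177
Drum-2 feed = drum-1 liquid: z₂ = (0.2359, 0.1321, 0.6320).
Drum 2:
Let ψ₂ = V/F and solve Σ zᵢ(Kᵢ−1)/(1+ψ₂(Kᵢ−1)) = 0.
g(0) = ΣzᵢKᵢ − 1 = 1.078 and g(1) = 1 − Σzᵢ/Kᵢ = -0.321, so a root lies in (0, 1).
Newton–Raphson from ψ₂ = 0.63:
  ψ₂ = 0.630: g = -0.1212, g' = -0.598 → ψ₂ = 0.427
  ψ₂ = 0.427: g = 0.0207, g' = -0.846 → ψ₂ = 0.452
Converged at ψ₂ = 0.452.
  1: x = 0.064, y = 0.443
  2: x = 0.155, y = 0.104
  3: x = 0.780, y = 0.453

V/F (drum 2) = 0.452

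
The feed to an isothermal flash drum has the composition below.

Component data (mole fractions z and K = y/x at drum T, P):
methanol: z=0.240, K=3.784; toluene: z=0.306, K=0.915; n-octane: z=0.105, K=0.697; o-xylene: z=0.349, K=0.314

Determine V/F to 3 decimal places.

V/F = 0.301

Rachford–Rice: g(V/F) = Σ zᵢ(Kᵢ−1)/(1+V/F(Kᵢ−1)) = 0.
Check two-phase: ΣzᵢKᵢ = 1.371 > 1 and Σzᵢ/Kᵢ = 1.660 > 1, so g(0) = 0.371 > 0 and g(1) = -0.660 < 0.
Newton–Raphson from V/F = 0.37:
  V/F = 0.370: g = -0.0544, g' = -0.761 → V/F = 0.298
  V/F = 0.298: g = 0.0022, g' = -0.829 → V/F = 0.301
Converged at V/F = 0.301.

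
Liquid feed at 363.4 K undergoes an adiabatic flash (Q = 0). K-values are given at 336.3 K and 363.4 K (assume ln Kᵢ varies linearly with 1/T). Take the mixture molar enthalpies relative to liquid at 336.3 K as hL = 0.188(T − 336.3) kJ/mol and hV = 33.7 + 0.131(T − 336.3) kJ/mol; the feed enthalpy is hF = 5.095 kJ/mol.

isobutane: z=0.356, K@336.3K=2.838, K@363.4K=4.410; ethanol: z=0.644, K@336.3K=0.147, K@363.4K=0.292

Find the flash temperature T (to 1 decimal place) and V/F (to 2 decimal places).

Adiabatic flash: solve Rachford–Rice at each trial T, then check hF = ψ·hV(T) + (1−ψ)·hL(T).
  T = 336.3 K: K = (2.838, 0.147), RR gives ψ = 0.067, H_out = 2.257 kJ/mol
  T = 363.4 K: K = (4.410, 0.292), RR gives ψ = 0.314, H_out = 15.191 kJ/mol
  T = 349.9 K: K = (3.571, 0.210), RR gives ψ = 0.200, H_out = 9.151 kJ/mol
  T = 343.1 K: K = (3.191, 0.176), RR gives ψ = 0.138, H_out = 5.885 kJ/mol
  T = 339.7 K: K = (3.011, 0.161), RR gives ψ = 0.104, H_out = 4.129 kJ/mol
  T = 341.4 K: K = (3.100, 0.169), RR gives ψ = 0.122, H_out = 5.020 kJ/mol
Linear interpolation between T = 341.4 (H_out = 5.020) and T = 343.1 (H_out = 5.885) on hF = 5.095 gives T ≈ 341.5 K, at which ψ = 0.12.

T = 341.5 K, V/F = 0.12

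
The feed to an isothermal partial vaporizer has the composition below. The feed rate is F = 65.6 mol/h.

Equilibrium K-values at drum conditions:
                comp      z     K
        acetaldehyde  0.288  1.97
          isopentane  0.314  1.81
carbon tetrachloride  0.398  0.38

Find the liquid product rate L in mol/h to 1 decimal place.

L = 31.4 mol/h

Rachford–Rice: g(ψ) = Σ zᵢ(Kᵢ−1)/(1+ψ(Kᵢ−1)) = 0.
Feasibility: ΣzᵢKᵢ = 1.287, Σzᵢ/Kᵢ = 1.367 — both > 1, two phases present.
Newton–Raphson from ψ = 0.53:
  ψ = 0.530: g = -0.0051, g' = -0.558 → ψ = 0.521
Converged at ψ = 0.521.
Then V = ψ·F = 0.5209·65.6 = 34.2 mol/h and L = F − V = 31.4 mol/h.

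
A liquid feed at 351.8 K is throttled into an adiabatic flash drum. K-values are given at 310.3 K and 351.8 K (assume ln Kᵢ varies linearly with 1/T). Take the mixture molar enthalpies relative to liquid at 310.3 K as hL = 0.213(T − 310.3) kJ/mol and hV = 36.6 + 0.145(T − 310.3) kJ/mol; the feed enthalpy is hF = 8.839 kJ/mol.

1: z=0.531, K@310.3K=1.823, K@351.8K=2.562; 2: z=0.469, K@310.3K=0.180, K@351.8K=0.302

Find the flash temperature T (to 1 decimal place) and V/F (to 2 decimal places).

T = 319.6 K, V/F = 0.19

Adiabatic flash: solve Rachford–Rice at each trial T, then check hF = ψ·hV(T) + (1−ψ)·hL(T).
  T = 310.3 K: K = (1.823, 0.180), RR gives ψ = 0.078, H_out = 2.844 kJ/mol
  T = 351.8 K: K = (2.562, 0.302), RR gives ψ = 0.460, H_out = 24.394 kJ/mol
  T = 331.1 K: K = (2.185, 0.237), RR gives ψ = 0.300, H_out = 14.998 kJ/mol
  T = 320.7 K: K = (2.002, 0.208), RR gives ψ = 0.202, H_out = 9.461 kJ/mol
  T = 315.5 K: K = (1.912, 0.193), RR gives ψ = 0.144, H_out = 6.328 kJ/mol
  T = 318.1 K: K = (1.957, 0.200), RR gives ψ = 0.174, H_out = 7.932 kJ/mol
  T = 319.4 K: K = (1.979, 0.204), RR gives ψ = 0.188, H_out = 8.705 kJ/mol
Linear interpolation between T = 319.4 (H_out = 8.705) and T = 320.7 (H_out = 9.461) on hF = 8.839 gives T ≈ 319.6 K, at which ψ = 0.19.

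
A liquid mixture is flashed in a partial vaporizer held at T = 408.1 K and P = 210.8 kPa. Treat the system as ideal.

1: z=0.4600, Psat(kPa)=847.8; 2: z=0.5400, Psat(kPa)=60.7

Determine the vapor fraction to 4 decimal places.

ψ = 0.4673

Raoult's law: Kᵢ = Pᵢˢᵃᵗ/P = Pᵢˢᵃᵗ/210.8.
  K_1 = 847.8/210.8 = 4.021822, K_2 = 60.7/210.8 = 0.287951
Material balance + equilibrium reduce to Σ zᵢ(Kᵢ−1)/(1+ψ(Kᵢ−1)) = 0.
g(0) = ΣzᵢKᵢ − 1 = 1.0055 and g(1) = 1 − Σzᵢ/Kᵢ = -0.9897, so a root lies in (0, 1).
Newton–Raphson from ψ = 0.33:
  ψ = 0.3300: g = 0.19339, g' = -1.5209 → ψ = 0.4572
  ψ = 0.4572: g = 0.01362, g' = -1.3425 → ψ = 0.4673
Converged at ψ = 0.4673.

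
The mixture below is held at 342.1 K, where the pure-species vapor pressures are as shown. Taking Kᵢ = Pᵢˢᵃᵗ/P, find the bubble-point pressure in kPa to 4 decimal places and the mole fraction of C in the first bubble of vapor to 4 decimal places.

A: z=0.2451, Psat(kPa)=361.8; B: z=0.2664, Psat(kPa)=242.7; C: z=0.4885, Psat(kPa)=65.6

At the bubble point ψ → 0, so ΣzᵢKᵢ = 1 with Kᵢ = Pᵢˢᵃᵗ/P ⇒ P = ΣzᵢPᵢˢᵃᵗ.
P = 0.2451·361.8 + 0.2664·242.7 + 0.4885·65.6 = 185.3781 kPa
yᵢ = zᵢPᵢˢᵃᵗ/P ⇒ y_C = 0.4885·65.6/185.3781 = 0.1729

Pbub = 185.3781 kPa, y_C = 0.1729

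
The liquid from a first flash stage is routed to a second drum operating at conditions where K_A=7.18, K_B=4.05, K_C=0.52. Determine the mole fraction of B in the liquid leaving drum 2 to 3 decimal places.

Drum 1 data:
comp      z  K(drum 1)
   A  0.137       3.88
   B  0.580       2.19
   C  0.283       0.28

x_B (drum 2) = 0.117

Drum 1:
Newton iteration, ψ₁⁰ = 0.5:
  ψ₁ = 0.500: g = 0.2761, g' = -0.872 → ψ₁ = 0.817
  ψ₁ = 0.817: g = -0.0268, g' = -1.177 → ψ₁ = 0.794
  ψ₁ = 0.794: g = -0.0006, g' = -1.122 → ψ₁ = 0.793
Converged at ψ₁ = 0.793.
Drum-1 compositions:
  A: x = 0.042, y = 0.162
  B: x = 0.298, y = 0.653
  C: x = 0.660, y = 0.185
Drum-2 feed = drum-1 liquid: z₂ = (0.0417, 0.2984, 0.6599).
Drum 2:
Rachford–Rice: g(ψ₂) = Σ zᵢ(Kᵢ−1)/(1+ψ₂(Kᵢ−1)) = 0.
Feasibility: ΣzᵢKᵢ = 1.851, Σzᵢ/Kᵢ = 1.349 — both > 1, two phases present.
Newton–Raphson from ψ₂ = 0.61:
  ψ₂ = 0.610: g = -0.0758, g' = -0.713 → ψ₂ = 0.504
  ψ₂ = 0.504: g = 0.0036, g' = -0.790 → ψ₂ = 0.508
Converged at ψ₂ = 0.508.
  A: x = 0.010, y = 0.072
  B: x = 0.117, y = 0.474
  C: x = 0.873, y = 0.454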